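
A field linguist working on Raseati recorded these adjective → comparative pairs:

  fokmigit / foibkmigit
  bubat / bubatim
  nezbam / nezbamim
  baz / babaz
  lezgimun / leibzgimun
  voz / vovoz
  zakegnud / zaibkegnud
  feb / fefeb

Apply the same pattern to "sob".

sosob

"sob" has 1 vowel. The stems with 1 vowel (feb → fefeb, baz → babaz, voz → vovoz) repeat the first consonant+vowel as a prefix.
The other patterns: stems with 2 vowels add -im; stems with 3 vowels insert -ib- after the first vowel.
So sob → sosob.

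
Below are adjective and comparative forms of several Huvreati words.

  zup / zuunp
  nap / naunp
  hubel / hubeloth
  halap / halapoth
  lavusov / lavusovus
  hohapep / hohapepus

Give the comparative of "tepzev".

tepzevoth

"tepzev" has 2 vowels. The stems with 2 vowels (hubel → hubeloth, halap → halapoth) add -oth.
The other patterns: stems with 1 vowel insert -un- after the first vowel; stems with 3 vowels add -us.
So tepzev → tepzevoth.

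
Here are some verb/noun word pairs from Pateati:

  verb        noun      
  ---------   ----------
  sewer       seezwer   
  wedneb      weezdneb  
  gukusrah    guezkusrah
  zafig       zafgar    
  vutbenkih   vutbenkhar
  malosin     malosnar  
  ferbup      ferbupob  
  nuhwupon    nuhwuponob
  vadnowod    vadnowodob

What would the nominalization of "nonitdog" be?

gukusrah and vutbenkih both end in -h yet inflect differently (guezkusrah, vutbenkhar), so the final letter is not what conditions the rule; the last vowel is.
"nonitdog" has last vowel 'o'. The stems whose last vowel is 'o' (nuhwupon → nuhwuponob, vadnowod → vadnowodob) add -ob.
So nonitdog → nonitdogob.

nonitdogob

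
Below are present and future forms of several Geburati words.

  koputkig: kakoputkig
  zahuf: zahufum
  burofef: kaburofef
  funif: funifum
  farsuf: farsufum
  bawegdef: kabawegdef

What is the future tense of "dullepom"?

funif and bawegdef both end in -f yet inflect differently (funifum, kabawegdef), so the final letter is not what conditions the rule; the number of vowels is.
"dullepom" has 3 vowels. The stems with 3 vowels (bawegdef → kabawegdef, burofef → kaburofef, koputkig → kakoputkig) add the prefix ka-.
The other pattern: stems with 2 vowels add -um.
So dullepom → kadullepom.

kadullepom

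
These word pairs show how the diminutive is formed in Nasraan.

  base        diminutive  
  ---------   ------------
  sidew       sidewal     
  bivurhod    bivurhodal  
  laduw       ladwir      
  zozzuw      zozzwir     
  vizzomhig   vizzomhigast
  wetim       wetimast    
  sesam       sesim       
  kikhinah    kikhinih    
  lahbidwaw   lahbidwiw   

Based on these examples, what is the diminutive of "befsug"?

befsgir

"befsug" has last vowel 'u'. The stems whose last vowel is 'u' (laduw → ladwir, zozzuw → zozzwir) delete the last vowel and add -ir.
The other patterns: stems whose last vowel is 'e' or 'o' add -al; stems whose last vowel is 'i' add -ast; stems whose last vowel is 'a' change the last vowel to 'i'.
So befsug → befsgir.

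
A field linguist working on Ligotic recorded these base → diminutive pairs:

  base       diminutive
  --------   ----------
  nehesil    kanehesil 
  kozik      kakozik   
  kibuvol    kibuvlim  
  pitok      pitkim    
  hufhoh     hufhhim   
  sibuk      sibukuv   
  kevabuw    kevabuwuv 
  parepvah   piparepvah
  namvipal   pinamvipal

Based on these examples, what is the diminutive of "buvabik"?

kabuvabik

nehesil and kibuvol both end in -l yet inflect differently (kanehesil, kibuvlim), so the final letter is not what conditions the rule; the last vowel is.
"buvabik" has last vowel 'i'. The stems whose last vowel is 'i' (nehesil → kanehesil, kozik → kakozik) add the prefix ka-.
The other patterns: stems whose last vowel is 'o' delete the last vowel and add -im; stems whose last vowel is 'u' add -uv; stems whose last vowel is 'a' add the prefix pi-.
So buvabik → kabuvabik.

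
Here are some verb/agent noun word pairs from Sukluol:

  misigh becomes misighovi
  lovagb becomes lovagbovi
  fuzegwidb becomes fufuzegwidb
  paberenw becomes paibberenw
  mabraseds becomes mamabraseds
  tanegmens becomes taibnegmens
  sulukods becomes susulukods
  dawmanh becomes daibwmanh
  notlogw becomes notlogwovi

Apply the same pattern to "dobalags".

dobalagsovi

paberenw and notlogw both end in -w yet inflect differently (paibberenw, notlogwovi), so the final letter is not what conditions the rule; the second-to-last letter is.
"dobalags" has second-to-last letter 'g'. The stems whose second-to-last letter is 'g' (notlogw → notlogwovi, misigh → misighovi, lovagb → lovagbovi) add -ovi.
So dobalags → dobalagsovi.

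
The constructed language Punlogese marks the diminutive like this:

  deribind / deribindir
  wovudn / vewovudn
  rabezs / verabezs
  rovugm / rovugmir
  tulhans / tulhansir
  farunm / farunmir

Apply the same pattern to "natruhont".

natruhontir

tulhans and rabezs both end in -s yet inflect differently (tulhansir, verabezs), so the final letter is not what conditions the rule; the second-to-last letter is.
"natruhont" has second-to-last letter 'n'. The stems whose second-to-last letter is 'n' (deribind → deribindir, farunm → farunmir, tulhans → tulhansir) add -ir.
The other pattern: stems whose second-to-last letter is 'd' or 'z' add the prefix ve-.
So natruhont → natruhontir.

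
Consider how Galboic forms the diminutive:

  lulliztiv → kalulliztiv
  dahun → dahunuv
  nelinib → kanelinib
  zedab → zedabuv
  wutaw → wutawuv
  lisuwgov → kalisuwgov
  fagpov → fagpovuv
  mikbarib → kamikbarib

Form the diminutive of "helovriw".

kahelovriw

"helovriw" has 3 vowels. The stems with 3 vowels (nelinib → kanelinib, mikbarib → kamikbarib, lisuwgov → kalisuwgov) add the prefix ka-.
So helovriw → kahelovriw.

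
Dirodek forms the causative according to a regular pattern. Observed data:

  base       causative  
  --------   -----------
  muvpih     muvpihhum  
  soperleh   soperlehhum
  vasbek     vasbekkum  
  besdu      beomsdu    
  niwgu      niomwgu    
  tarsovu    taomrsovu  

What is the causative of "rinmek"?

rinmekkum

"rinmek" ends in a consonant. The stems ending in a consonant (vasbek → vasbekkum, muvpih → muvpihhum, soperleh → soperlehhum) double the final consonant and add -um.
So rinmek → rinmekkum.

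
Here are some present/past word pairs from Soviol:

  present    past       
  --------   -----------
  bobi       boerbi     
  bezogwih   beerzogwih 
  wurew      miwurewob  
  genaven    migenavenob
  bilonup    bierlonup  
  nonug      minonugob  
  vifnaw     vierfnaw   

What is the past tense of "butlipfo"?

buertlipfo

vifnaw and wurew both end in -w yet inflect differently (vierfnaw, miwurewob), so the final letter is not what conditions the rule; the first letter is.
"butlipfo" begins with b-. The stems beginning with b- (bobi → boerbi, bezogwih → beerzogwih, bilonup → bierlonup) insert -er- after the first vowel.
The other pattern: stems beginning with g-, n- or w- add mi- … -ob around the stem.
So butlipfo → buertlipfo.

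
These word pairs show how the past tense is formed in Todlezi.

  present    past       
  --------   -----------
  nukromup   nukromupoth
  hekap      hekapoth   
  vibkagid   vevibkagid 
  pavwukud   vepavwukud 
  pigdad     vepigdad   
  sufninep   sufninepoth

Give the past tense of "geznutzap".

geznutzapoth

pavwukud and nukromup both have last vowel 'u' yet inflect differently (vepavwukud, nukromupoth), so the last vowel is not what conditions the rule; the final letter is.
"geznutzap" ends in -p. The stems ending in -p (nukromup → nukromupoth, sufninep → sufninepoth, hekap → hekapoth) add -oth.
So geznutzap → geznutzapoth.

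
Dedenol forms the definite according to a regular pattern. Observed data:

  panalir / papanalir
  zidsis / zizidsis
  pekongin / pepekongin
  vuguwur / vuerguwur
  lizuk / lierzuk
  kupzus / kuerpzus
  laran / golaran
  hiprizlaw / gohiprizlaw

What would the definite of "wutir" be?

panalir and vuguwur both end in -r yet inflect differently (papanalir, vuerguwur), so the final letter is not what conditions the rule; the last vowel is.
"wutir" has last vowel 'i'. The stems whose last vowel is 'i' (panalir → papanalir, zidsis → zizidsis, pekongin → pepekongin) repeat the first consonant+vowel as a prefix.
The other patterns: stems whose last vowel is 'u' insert -er- after the first vowel; stems whose last vowel is 'a' add the prefix go-.
So wutir → wuwutir.

wuwutir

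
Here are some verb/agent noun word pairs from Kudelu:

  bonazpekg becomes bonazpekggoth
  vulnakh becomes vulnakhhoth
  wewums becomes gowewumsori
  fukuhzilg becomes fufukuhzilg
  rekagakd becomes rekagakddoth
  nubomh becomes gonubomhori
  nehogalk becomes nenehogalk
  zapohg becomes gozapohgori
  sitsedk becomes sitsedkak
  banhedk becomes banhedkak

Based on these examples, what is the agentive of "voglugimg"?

"voglugimg" has second-to-last letter 'm'. The stems whose second-to-last letter is 'm' (wewums → gowewumsori, nubomh → gonubomhori) add go- … -ori around the stem.
The other patterns: stems whose second-to-last letter is 'd' add -ak; stems whose second-to-last letter is 'l' repeat the first consonant+vowel as a prefix; stems whose second-to-last letter is 'k' double the final consonant and add -oth.
So voglugimg → govoglugimgori.

govoglugimgori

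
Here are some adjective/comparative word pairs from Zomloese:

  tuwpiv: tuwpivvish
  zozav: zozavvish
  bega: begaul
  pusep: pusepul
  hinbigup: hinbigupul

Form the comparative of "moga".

zozav and bega both have last vowel 'a' yet inflect differently (zozavvish, begaul), so the last vowel is not what conditions the rule; the final letter is.
"moga" ends in -a. The one such stem in the data (bega → begaul) adds -ul, so the same rule applies.
The other pattern: stems ending in -v double the final consonant and add -ish.
So moga → mogaul.

mogaul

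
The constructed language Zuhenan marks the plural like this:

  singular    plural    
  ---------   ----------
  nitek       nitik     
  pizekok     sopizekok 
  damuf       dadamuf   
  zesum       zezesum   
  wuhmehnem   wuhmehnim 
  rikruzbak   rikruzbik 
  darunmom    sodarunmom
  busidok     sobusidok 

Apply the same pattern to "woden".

"woden" has last vowel 'e'. The stems whose last vowel is 'e' (nitek → nitik, wuhmehnem → wuhmehnim) change the last vowel to 'i'.
The other patterns: stems whose last vowel is 'o' add the prefix so-; stems whose last vowel is 'u' repeat the first consonant+vowel as a prefix.
So woden → wodin.

wodin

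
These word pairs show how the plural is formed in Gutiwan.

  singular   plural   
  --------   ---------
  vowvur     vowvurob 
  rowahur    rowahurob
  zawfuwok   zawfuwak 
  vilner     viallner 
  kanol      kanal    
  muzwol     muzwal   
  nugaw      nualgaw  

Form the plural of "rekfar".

realkfar

rowahur and vilner both end in -r yet inflect differently (rowahurob, viallner), so the final letter is not what conditions the rule; the last vowel is.
"rekfar" has last vowel 'a'. The one such stem in the data (nugaw → nualgaw) inserts -al- after the first vowel (as does vilner), so the same rule applies.
The other patterns: stems whose last vowel is 'o' change the last vowel to 'a'; stems whose last vowel is 'u' add -ob.
So rekfar → realkfar.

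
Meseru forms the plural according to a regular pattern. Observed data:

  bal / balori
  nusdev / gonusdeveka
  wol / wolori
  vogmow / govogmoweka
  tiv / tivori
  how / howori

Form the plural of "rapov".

gorapoveka

"rapov" has 2 vowels. The stems with 2 vowels (vogmow → govogmoweka, nusdev → gonusdeveka) add go- … -eka around the stem.
So rapov → gorapoveka.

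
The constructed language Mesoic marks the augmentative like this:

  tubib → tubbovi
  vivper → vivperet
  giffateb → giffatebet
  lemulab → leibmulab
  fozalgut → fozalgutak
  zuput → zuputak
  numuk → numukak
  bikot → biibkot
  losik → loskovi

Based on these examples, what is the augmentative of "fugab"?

fuibgab

bikot and fozalgut both end in -t yet inflect differently (biibkot, fozalgutak), so the final letter is not what conditions the rule; the last vowel is.
"fugab" has last vowel 'a'. The one such stem in the data (lemulab → leibmulab) inserts -ib- after the first vowel (as does bikot), so the same rule applies.
So fugab → fuibgab.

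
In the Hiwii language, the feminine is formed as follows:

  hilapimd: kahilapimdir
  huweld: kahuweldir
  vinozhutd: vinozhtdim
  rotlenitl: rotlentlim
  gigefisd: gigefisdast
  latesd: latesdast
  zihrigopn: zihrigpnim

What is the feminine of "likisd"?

likisdast

gigefisd and vinozhutd both end in -d yet inflect differently (gigefisdast, vinozhtdim), so the final letter is not what conditions the rule; the second-to-last letter is.
"likisd" has second-to-last letter 's'. The stems whose second-to-last letter is 's' (gigefisd → gigefisdast, latesd → latesdast) add -ast.
The other patterns: stems whose second-to-last letter is 'p' or 't' delete the last vowel and add -im; stems whose second-to-last letter is 'l' or 'm' add ka- … -ir around the stem.
So likisd → likisdast.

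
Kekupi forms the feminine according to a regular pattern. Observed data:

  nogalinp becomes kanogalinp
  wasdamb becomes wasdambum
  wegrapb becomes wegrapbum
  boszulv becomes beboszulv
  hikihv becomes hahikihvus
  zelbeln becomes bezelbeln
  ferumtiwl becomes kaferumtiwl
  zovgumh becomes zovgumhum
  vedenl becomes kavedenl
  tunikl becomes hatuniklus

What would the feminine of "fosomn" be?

fosomnum

"fosomn" has second-to-last letter 'm'. The stems whose second-to-last letter is 'm' (zovgumh → zovgumhum, wasdamb → wasdambum) add -um.
The other patterns: stems whose second-to-last letter is 'l' add the prefix be-; stems whose second-to-last letter is 'n' or 'w' add the prefix ka-; stems whose second-to-last letter is 'h' or 'k' add ha- … -us around the stem.
So fosomn → fosomnum.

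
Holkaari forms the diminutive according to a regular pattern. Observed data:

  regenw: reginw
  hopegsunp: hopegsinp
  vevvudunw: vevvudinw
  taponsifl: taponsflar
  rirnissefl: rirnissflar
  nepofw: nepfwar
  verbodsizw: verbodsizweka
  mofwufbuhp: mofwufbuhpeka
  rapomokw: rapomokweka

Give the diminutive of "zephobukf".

regenw and nepofw both end in -w yet inflect differently (reginw, nepfwar), so the final letter is not what conditions the rule; the second-to-last letter is.
"zephobukf" has second-to-last letter 'k'. The one such stem in the data (rapomokw → rapomokweka) adds -eka, so the same rule applies.
So zephobukf → zephobukfeka.

zephobukfeka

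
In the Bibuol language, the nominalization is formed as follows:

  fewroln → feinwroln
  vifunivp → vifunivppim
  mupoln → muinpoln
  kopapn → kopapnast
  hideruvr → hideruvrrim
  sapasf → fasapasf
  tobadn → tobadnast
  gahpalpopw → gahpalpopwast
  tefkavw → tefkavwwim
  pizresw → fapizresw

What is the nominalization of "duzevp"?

duzevppim

"duzevp" has second-to-last letter 'v'. The stems whose second-to-last letter is 'v' (vifunivp → vifunivppim, tefkavw → tefkavwwim, hideruvr → hideruvrrim) double the final consonant and add -im.
The other patterns: stems whose second-to-last letter is 'l' insert -in- after the first vowel; stems whose second-to-last letter is 's' add the prefix fa-; stems whose second-to-last letter is 'd' or 'p' add -ast.
So duzevp → duzevppim.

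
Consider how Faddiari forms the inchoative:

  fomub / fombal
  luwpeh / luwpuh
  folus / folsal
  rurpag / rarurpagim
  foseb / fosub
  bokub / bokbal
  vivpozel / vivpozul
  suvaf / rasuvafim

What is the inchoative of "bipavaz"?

"bipavaz" has last vowel 'a'. The stems whose last vowel is 'a' (suvaf → rasuvafim, rurpag → rarurpagim) add ra- … -im around the stem.
The other patterns: stems whose last vowel is 'e' change the last vowel to 'u'; stems whose last vowel is 'u' delete the last vowel and add -al.
So bipavaz → rabipavazim.

rabipavazim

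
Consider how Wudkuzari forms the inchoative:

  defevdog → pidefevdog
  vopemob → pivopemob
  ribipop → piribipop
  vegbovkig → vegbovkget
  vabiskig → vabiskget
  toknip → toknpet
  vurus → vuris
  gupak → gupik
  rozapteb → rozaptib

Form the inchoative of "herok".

defevdog and vegbovkig both end in -g yet inflect differently (pidefevdog, vegbovkget), so the final letter is not what conditions the rule; the last vowel is.
"herok" has last vowel 'o'. The stems whose last vowel is 'o' (defevdog → pidefevdog, vopemob → pivopemob, ribipop → piribipop) add the prefix pi-.
So herok → piherok.

piherok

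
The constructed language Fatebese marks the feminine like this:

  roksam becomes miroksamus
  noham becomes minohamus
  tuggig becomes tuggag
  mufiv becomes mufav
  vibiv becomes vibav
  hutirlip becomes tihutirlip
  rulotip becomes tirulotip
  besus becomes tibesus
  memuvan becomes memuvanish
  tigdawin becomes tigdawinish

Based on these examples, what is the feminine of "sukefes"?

tuggig and hutirlip both have last vowel 'i' yet inflect differently (tuggag, tihutirlip), so the last vowel is not what conditions the rule; the final letter is.
"sukefes" ends in -s. The one such stem in the data (besus → tibesus) adds the prefix ti-, so the same rule applies.
So sukefes → tisukefes.

tisukefes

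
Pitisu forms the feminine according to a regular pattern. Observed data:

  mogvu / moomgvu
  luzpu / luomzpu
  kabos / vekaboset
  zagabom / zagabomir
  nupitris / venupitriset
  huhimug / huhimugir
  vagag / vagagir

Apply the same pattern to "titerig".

kabos and zagabom both have last vowel 'o' yet inflect differently (vekaboset, zagabomir), so the last vowel is not what conditions the rule; the final letter is.
"titerig" ends in -g. The stems ending in -g (huhimug → huhimugir, vagag → vagagir) add -ir.
The other patterns: stems ending in -s add ve- … -et around the stem; stems ending in -u insert -om- after the first vowel.
So titerig → titerigir.

titerigir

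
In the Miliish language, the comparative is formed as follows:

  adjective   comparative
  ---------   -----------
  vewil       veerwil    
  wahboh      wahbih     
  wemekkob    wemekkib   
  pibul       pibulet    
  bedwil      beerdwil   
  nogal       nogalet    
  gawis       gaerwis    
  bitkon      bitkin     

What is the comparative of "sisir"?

siersir

"sisir" has last vowel 'i'. The stems whose last vowel is 'i' (vewil → veerwil, bedwil → beerdwil, gawis → gaerwis) insert -er- after the first vowel.
The other patterns: stems whose last vowel is 'o' change the last vowel to 'i'; stems whose last vowel is 'a' or 'u' add -et.
So sisir → siersir.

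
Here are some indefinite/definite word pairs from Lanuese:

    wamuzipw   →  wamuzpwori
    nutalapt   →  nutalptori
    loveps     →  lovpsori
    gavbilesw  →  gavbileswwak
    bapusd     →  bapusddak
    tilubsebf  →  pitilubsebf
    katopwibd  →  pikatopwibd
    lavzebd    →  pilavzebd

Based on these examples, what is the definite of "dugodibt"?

pidugodibt

wamuzipw and gavbilesw both end in -w yet inflect differently (wamuzpwori, gavbileswwak), so the final letter is not what conditions the rule; the second-to-last letter is.
"dugodibt" has second-to-last letter 'b'. The stems whose second-to-last letter is 'b' (tilubsebf → pitilubsebf, katopwibd → pikatopwibd, lavzebd → pilavzebd) add the prefix pi-.
So dugodibt → pidugodibt.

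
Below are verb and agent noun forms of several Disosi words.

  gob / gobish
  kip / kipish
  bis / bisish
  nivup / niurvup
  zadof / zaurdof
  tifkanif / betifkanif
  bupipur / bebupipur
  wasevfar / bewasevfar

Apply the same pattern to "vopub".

vourpub

"vopub" has 2 vowels. The stems with 2 vowels (nivup → niurvup, zadof → zaurdof) insert -ur- after the first vowel.
The other patterns: stems with 1 vowel add -ish; stems with 3 vowels add the prefix be-.
So vopub → vourpub.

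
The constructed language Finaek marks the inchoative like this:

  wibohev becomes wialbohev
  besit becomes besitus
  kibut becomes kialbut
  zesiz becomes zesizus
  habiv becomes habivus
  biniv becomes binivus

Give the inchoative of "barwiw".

besit and kibut both end in -t yet inflect differently (besitus, kialbut), so the final letter is not what conditions the rule; the last vowel is.
"barwiw" has last vowel 'i'. The stems whose last vowel is 'i' (biniv → binivus, habiv → habivus, besit → besitus) add -us.
So barwiw → barwiwus.

barwiwus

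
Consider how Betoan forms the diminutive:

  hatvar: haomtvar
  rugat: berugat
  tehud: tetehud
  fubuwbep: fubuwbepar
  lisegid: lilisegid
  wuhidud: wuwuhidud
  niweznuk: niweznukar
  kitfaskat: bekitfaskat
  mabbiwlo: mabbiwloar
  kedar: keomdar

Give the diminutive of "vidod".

kitfaskat and kedar both have last vowel 'a' yet inflect differently (bekitfaskat, keomdar), so the last vowel is not what conditions the rule; the final letter is.
"vidod" ends in -d. The stems ending in -d (wuhidud → wuwuhidud, lisegid → lilisegid, tehud → tetehud) repeat the first consonant+vowel as a prefix.
The other patterns: stems ending in -t add the prefix be-; stems ending in -r insert -om- after the first vowel; stems ending in -k, -o or -p add -ar.
So vidod → vividod.

vividod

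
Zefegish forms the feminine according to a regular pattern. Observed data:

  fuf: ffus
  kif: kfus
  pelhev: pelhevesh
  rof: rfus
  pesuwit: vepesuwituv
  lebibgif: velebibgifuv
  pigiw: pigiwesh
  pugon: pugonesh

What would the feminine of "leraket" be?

rof and lebibgif both end in -f yet inflect differently (rfus, velebibgifuv), so the final letter is not what conditions the rule; the number of vowels is.
"leraket" has 3 vowels. The stems with 3 vowels (pesuwit → vepesuwituv, lebibgif → velebibgifuv) add ve- … -uv around the stem.
The other patterns: stems with 1 vowel delete the last vowel and add -us; stems with 2 vowels add -esh.
So leraket → veleraketuv.

veleraketuv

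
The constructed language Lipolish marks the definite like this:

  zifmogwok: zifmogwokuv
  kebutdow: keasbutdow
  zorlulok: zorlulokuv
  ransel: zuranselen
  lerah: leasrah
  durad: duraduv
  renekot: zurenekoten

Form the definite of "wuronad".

lerah and durad both have last vowel 'a' yet inflect differently (leasrah, duraduv), so the last vowel is not what conditions the rule; the final letter is.
"wuronad" ends in -d. The one such stem in the data (durad → duraduv) adds -uv, so the same rule applies.
So wuronad → wuronaduv.

wuronaduv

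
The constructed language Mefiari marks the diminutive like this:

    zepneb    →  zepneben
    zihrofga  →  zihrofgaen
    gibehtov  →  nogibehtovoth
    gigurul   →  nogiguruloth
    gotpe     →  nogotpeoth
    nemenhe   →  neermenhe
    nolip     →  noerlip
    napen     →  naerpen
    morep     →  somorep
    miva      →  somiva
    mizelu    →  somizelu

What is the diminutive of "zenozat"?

zenozaten

gotpe and nemenhe both end in -e yet inflect differently (nogotpeoth, neermenhe), so the final letter is not what conditions the rule; the first letter is.
"zenozat" begins with z-. The stems beginning with z- (zepneb → zepneben, zihrofga → zihrofgaen) add -en.
The other patterns: stems beginning with g- add no- … -oth around the stem; stems beginning with n- insert -er- after the first vowel; stems beginning with m- add the prefix so-.
So zenozat → zenozaten.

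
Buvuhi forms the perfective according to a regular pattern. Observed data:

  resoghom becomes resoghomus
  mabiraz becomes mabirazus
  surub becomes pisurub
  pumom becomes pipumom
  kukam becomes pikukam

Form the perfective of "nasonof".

resoghom and pumom both end in -m yet inflect differently (resoghomus, pipumom), so the final letter is not what conditions the rule; the number of vowels is.
"nasonof" has 3 vowels. The stems with 3 vowels (resoghom → resoghomus, mabiraz → mabirazus) add -us.
So nasonof → nasonofus.

nasonofus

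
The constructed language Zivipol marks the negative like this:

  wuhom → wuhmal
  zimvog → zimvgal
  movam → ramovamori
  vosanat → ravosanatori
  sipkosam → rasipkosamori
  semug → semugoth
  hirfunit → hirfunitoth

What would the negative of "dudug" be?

wuhom and movam both end in -m yet inflect differently (wuhmal, ramovamori), so the final letter is not what conditions the rule; the last vowel is.
"dudug" has last vowel 'u'. The one such stem in the data (semug → semugoth) adds -oth, so the same rule applies.
The other patterns: stems whose last vowel is 'o' delete the last vowel and add -al; stems whose last vowel is 'a' add ra- … -ori around the stem.
So dudug → dudugoth.

dudugoth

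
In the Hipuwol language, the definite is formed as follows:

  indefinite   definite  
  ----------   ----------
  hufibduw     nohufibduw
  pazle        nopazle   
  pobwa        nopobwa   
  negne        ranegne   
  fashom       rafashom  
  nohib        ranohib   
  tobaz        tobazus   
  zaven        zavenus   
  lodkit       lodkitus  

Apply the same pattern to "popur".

nopopur

"popur" begins with p-. The stems beginning with p- (pazle → nopazle, pobwa → nopobwa) add the prefix no-.
So popur → nopopur.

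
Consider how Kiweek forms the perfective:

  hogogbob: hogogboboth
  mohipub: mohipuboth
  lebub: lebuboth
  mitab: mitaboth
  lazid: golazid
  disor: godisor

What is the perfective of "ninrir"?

goninrir

"ninrir" ends in -r. The one such stem in the data (disor → godisor) adds the prefix go-, so the same rule applies.
The other pattern: stems ending in -b add -oth.
So ninrir → goninrir.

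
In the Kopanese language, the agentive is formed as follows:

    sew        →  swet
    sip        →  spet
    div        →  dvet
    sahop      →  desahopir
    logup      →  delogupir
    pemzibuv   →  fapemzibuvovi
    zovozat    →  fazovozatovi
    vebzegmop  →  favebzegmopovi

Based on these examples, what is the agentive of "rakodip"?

farakodipovi

sip and sahop both end in -p yet inflect differently (spet, desahopir), so the final letter is not what conditions the rule; the number of vowels is.
"rakodip" has 3 vowels. The stems with 3 vowels (pemzibuv → fapemzibuvovi, zovozat → fazovozatovi, vebzegmop → favebzegmopovi) add fa- … -ovi around the stem.
So rakodip → farakodipovi.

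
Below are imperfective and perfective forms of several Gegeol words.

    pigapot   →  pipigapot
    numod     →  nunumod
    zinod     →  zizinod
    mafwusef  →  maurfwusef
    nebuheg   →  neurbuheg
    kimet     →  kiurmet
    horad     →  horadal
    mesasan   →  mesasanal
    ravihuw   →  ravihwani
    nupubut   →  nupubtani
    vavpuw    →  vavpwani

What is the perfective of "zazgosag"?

zazgosagal

"zazgosag" has last vowel 'a'. The stems whose last vowel is 'a' (horad → horadal, mesasan → mesasanal) add -al.
The other patterns: stems whose last vowel is 'o' repeat the first consonant+vowel as a prefix; stems whose last vowel is 'e' insert -ur- after the first vowel; stems whose last vowel is 'u' delete the last vowel and add -ani.
So zazgosag → zazgosagal.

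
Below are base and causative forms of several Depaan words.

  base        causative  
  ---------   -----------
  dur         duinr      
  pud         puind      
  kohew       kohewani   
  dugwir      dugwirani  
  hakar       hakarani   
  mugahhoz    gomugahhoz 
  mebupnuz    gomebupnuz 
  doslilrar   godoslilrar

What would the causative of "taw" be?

tainw

dur and dugwir both end in -r yet inflect differently (duinr, dugwirani), so the final letter is not what conditions the rule; the number of vowels is.
"taw" has 1 vowel. The stems with 1 vowel (dur → duinr, pud → puind) insert -in- after the first vowel.
So taw → tainw.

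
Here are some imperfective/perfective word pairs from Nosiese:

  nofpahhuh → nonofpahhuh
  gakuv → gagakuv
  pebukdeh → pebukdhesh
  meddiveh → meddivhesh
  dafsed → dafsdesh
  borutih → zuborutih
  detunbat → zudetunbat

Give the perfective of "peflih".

zupeflih

nofpahhuh and pebukdeh both end in -h yet inflect differently (nonofpahhuh, pebukdhesh), so the final letter is not what conditions the rule; the last vowel is.
"peflih" has last vowel 'i'. The one such stem in the data (borutih → zuborutih) adds the prefix zu-, so the same rule applies.
So peflih → zupeflih.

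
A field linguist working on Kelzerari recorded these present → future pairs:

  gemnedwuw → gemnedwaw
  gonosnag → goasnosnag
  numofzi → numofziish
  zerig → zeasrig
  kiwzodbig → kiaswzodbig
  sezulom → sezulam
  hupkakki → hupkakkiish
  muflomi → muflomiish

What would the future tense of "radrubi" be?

radrubiish

"radrubi" ends in -i. The stems ending in -i (hupkakki → hupkakkiish, muflomi → muflomiish, numofzi → numofziish) add -ish.
The other patterns: stems ending in -g insert -as- after the first vowel; stems ending in -m or -w change the last vowel to 'a'.
So radrubi → radrubiish.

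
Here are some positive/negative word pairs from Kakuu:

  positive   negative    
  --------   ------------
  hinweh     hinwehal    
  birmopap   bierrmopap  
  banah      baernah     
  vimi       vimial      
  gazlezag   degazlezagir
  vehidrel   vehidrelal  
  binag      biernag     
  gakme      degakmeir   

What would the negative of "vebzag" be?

gazlezag and binag both end in -g yet inflect differently (degazlezagir, biernag), so the final letter is not what conditions the rule; the first letter is.
"vebzag" begins with v-. The stems beginning with v- (vehidrel → vehidrelal, vimi → vimial) add -al.
The other patterns: stems beginning with g- add de- … -ir around the stem; stems beginning with b- insert -er- after the first vowel.
So vebzag → vebzagal.

vebzagal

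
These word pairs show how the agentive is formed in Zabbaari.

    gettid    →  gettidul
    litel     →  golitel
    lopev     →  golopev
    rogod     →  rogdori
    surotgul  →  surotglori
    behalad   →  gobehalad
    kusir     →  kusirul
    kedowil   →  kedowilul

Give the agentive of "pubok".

kedowil and surotgul both end in -l yet inflect differently (kedowilul, surotglori), so the final letter is not what conditions the rule; the last vowel is.
"pubok" has last vowel 'o'. The one such stem in the data (rogod → rogdori) deletes the last vowel and adds -ori (as does surotgul), so the same rule applies.
So pubok → pubkori.

pubkori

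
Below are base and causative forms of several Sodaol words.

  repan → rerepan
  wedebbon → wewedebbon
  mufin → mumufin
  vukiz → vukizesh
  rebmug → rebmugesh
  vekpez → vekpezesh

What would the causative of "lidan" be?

lilidan

"lidan" ends in -n. The stems ending in -n (wedebbon → wewedebbon, mufin → mumufin, repan → rerepan) repeat the first consonant+vowel as a prefix.
So lidan → lilidan.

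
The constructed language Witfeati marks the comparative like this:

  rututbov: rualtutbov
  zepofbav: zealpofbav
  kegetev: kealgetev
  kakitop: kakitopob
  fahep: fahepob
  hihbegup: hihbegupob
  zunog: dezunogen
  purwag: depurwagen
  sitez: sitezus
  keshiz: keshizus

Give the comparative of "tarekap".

rututbov and kakitop both have last vowel 'o' yet inflect differently (rualtutbov, kakitopob), so the last vowel is not what conditions the rule; the final letter is.
"tarekap" ends in -p. The stems ending in -p (kakitop → kakitopob, fahep → fahepob, hihbegup → hihbegupob) add -ob.
The other patterns: stems ending in -v insert -al- after the first vowel; stems ending in -g add de- … -en around the stem; stems ending in -z add -us.
So tarekap → tarekapob.

tarekapob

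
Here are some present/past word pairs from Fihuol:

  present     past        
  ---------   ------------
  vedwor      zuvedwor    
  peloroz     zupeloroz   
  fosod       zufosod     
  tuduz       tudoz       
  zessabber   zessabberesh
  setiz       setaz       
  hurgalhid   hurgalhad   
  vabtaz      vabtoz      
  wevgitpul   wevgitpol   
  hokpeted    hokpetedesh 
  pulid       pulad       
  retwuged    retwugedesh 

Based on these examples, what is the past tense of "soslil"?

"soslil" has last vowel 'i'. The stems whose last vowel is 'i' (hurgalhid → hurgalhad, setiz → setaz, pulid → pulad) change the last vowel to 'a'.
The other patterns: stems whose last vowel is 'o' add the prefix zu-; stems whose last vowel is 'a' or 'u' change the last vowel to 'o'; stems whose last vowel is 'e' add -esh.
So soslil → soslal.

soslal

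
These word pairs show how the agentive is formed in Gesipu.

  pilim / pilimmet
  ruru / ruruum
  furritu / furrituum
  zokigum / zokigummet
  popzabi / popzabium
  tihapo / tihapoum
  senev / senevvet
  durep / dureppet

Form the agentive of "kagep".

kageppet

"kagep" ends in a consonant. The stems ending in a consonant (senev → senevvet, zokigum → zokigummet, pilim → pilimmet) double the final consonant and add -et.
So kagep → kageppet.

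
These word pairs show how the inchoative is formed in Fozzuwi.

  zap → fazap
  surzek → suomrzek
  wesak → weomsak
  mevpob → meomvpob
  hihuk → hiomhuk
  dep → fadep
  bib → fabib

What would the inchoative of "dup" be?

fadup

"dup" has 1 vowel. The stems with 1 vowel (zap → fazap, bib → fabib, dep → fadep) add the prefix fa-.
The other pattern: stems with 2 vowels insert -om- after the first vowel.
So dup → fadup.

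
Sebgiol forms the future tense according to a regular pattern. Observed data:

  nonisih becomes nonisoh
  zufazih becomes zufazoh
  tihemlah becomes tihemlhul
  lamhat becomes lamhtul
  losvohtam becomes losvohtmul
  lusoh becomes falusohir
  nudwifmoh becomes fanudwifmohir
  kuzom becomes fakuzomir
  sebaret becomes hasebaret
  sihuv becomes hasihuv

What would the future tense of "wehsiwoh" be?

"wehsiwoh" has last vowel 'o'. The stems whose last vowel is 'o' (lusoh → falusohir, nudwifmoh → fanudwifmohir, kuzom → fakuzomir) add fa- … -ir around the stem.
The other patterns: stems whose last vowel is 'i' change the last vowel to 'o'; stems whose last vowel is 'a' delete the last vowel and add -ul; stems whose last vowel is 'e' or 'u' add the prefix ha-.
So wehsiwoh → fawehsiwohir.

fawehsiwohir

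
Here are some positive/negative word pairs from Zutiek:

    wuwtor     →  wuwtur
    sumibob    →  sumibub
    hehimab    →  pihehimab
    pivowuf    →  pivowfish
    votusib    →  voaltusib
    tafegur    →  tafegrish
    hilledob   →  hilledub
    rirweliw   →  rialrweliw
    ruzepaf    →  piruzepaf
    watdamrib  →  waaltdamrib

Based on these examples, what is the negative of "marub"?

marbish

watdamrib and hehimab both end in -b yet inflect differently (waaltdamrib, pihehimab), so the final letter is not what conditions the rule; the last vowel is.
"marub" has last vowel 'u'. The stems whose last vowel is 'u' (pivowuf → pivowfish, tafegur → tafegrish) delete the last vowel and add -ish.
The other patterns: stems whose last vowel is 'i' insert -al- after the first vowel; stems whose last vowel is 'a' add the prefix pi-; stems whose last vowel is 'o' change the last vowel to 'u'.
So marub → marbish.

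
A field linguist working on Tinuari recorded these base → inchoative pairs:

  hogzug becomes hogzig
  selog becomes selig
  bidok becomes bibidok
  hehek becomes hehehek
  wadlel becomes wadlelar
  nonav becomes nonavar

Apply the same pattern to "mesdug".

mesdig

selog and bidok both have last vowel 'o' yet inflect differently (selig, bibidok), so the last vowel is not what conditions the rule; the final letter is.
"mesdug" ends in -g. The stems ending in -g (hogzug → hogzig, selog → selig) change the last vowel to 'i'.
So mesdug → mesdig.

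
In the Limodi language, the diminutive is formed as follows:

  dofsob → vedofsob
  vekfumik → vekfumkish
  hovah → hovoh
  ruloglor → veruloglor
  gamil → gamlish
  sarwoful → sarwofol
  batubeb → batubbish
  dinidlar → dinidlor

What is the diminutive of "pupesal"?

pupesol

batubeb and dofsob both end in -b yet inflect differently (batubbish, vedofsob), so the final letter is not what conditions the rule; the last vowel is.
"pupesal" has last vowel 'a'. The stems whose last vowel is 'a' (dinidlar → dinidlor, hovah → hovoh) change the last vowel to 'o'.
So pupesal → pupesol.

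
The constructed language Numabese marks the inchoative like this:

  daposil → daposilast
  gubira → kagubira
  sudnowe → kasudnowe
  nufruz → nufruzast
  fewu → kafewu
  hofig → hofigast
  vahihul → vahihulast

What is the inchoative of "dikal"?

dikalast

"dikal" ends in a consonant. The stems ending in a consonant (daposil → daposilast, nufruz → nufruzast, hofig → hofigast) add -ast.
The other pattern: stems ending in a vowel add the prefix ka-.
So dikal → dikalast.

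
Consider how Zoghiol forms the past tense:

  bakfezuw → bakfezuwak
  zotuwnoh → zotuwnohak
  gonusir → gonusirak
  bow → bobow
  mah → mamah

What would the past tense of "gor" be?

gogor

bakfezuw and bow both end in -w yet inflect differently (bakfezuwak, bobow), so the final letter is not what conditions the rule; the number of vowels is.
"gor" has 1 vowel. The stems with 1 vowel (bow → bobow, mah → mamah) repeat the first consonant+vowel as a prefix.
So gor → gogor.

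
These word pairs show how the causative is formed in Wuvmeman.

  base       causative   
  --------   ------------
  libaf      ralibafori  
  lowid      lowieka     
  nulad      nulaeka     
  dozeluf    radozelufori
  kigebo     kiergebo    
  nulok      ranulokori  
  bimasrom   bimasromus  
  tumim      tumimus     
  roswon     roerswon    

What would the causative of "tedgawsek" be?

lowid and tumim both have last vowel 'i' yet inflect differently (lowieka, tumimus), so the last vowel is not what conditions the rule; the final letter is.
"tedgawsek" ends in -k. The one such stem in the data (nulok → ranulokori) adds ra- … -ori around the stem, so the same rule applies.
The other patterns: stems ending in -d drop the final letter and add -eka; stems ending in -n or -o insert -er- after the first vowel; stems ending in -m add -us.
So tedgawsek → ratedgawsekori.

ratedgawsekori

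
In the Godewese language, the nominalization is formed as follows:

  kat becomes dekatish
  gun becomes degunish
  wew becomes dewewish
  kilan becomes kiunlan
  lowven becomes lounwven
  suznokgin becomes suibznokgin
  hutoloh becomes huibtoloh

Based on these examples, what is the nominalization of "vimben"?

"vimben" has 2 vowels. The stems with 2 vowels (kilan → kiunlan, lowven → lounwven) insert -un- after the first vowel.
So vimben → viunmben.

viunmben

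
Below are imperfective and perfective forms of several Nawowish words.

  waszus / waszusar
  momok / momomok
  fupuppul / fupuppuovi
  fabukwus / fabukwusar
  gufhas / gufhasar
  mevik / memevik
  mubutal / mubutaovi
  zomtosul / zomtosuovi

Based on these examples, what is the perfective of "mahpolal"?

mahpolaovi

"mahpolal" ends in -l. The stems ending in -l (fupuppul → fupuppuovi, zomtosul → zomtosuovi, mubutal → mubutaovi) drop the final letter and add -ovi.
The other patterns: stems ending in -s add -ar; stems ending in -k repeat the first consonant+vowel as a prefix.
So mahpolal → mahpolaovi.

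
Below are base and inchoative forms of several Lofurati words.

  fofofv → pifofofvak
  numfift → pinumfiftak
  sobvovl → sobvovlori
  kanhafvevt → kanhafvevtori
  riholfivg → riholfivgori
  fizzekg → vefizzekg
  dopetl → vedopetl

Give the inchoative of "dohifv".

numfift and kanhafvevt both end in -t yet inflect differently (pinumfiftak, kanhafvevtori), so the final letter is not what conditions the rule; the second-to-last letter is.
"dohifv" has second-to-last letter 'f'. The stems whose second-to-last letter is 'f' (fofofv → pifofofvak, numfift → pinumfiftak) add pi- … -ak around the stem.
So dohifv → pidohifvak.

pidohifvak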